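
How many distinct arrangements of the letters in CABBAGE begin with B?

With the first slot taken by B, it remains to arrange the other 6 letters (CABAGE).
Those 6 letters have A appearing twice, giving (6)!/(2!) = 360.

360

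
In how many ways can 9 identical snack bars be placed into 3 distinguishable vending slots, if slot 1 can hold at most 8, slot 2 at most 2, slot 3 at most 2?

8

Ignoring the caps, the number of non-negative solutions to x_1+…+x_3 = 9 is C(11,2) = 55.
Subtract solutions that violate a single cap (substitute x_i' = x_i − (cap_i+1)): x_1 ≥ 9 gives C(2,2) = 1; x_2 ≥ 3 gives C(8,2) = 28; x_3 ≥ 3 gives C(8,2) = 28. Together 57.
Add back pairs where two caps are both exceeded: 0 + 0 + 10 = 10.
By inclusion–exclusion the count is 55 − 57 + 10 = 8.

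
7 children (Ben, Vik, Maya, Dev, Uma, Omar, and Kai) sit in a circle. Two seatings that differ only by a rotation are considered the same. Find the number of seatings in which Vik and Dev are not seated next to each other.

480

All circular seatings of 7 people number (6)! = 720.
Seatings with Vik beside Dev: treat them as a block with 2 internal orders, giving 2 × (5)! = 240.
Subtracting, 720 − 240 = 480.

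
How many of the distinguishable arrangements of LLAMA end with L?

12

Fix L in the last position and arrange the remaining 4 letters.
Those 4 letters have A appearing twice, giving (4)!/(2!) = 12.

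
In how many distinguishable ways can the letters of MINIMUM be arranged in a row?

Letter multiplicities in MINIMUM: I×2, M×3, N×1, U×1.
The number of distinct arrangements is 7!/(3!·2!) = 5040/12 = 420.

420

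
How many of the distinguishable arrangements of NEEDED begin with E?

Fix E in the first position and arrange the remaining 5 letters.
Those 5 letters have D appearing twice and E appearing twice, giving (5)!/(2!·2!) = 30.

30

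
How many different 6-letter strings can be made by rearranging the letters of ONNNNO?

Letter multiplicities in ONNNNO: N×4, O×2.
The number of distinct arrangements is 6!/(4!·2!) = 720/48 = 15.

15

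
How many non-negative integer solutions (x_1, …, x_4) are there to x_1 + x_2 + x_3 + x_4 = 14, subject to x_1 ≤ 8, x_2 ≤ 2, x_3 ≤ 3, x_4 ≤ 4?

19

Ignoring the caps, the number of non-negative solutions to x_1+…+x_4 = 14 is C(17,3) = 680.
Subtract solutions that violate a single cap (substitute x_i' = x_i − (cap_i+1)): x_1 ≥ 9 gives C(8,3) = 56; x_2 ≥ 3 gives C(14,3) = 364; x_3 ≥ 4 gives C(13,3) = 286; x_4 ≥ 5 gives C(12,3) = 220. Together 926.
Add back pairs where two caps are both exceeded: 10 + 4 + 1 + 120 + 84 + 56 = 275.
Subtract triples: 0 + 0 + 0 + 10 = 10.
By inclusion–exclusion the count is 680 − 926 + 275 − 10 = 19.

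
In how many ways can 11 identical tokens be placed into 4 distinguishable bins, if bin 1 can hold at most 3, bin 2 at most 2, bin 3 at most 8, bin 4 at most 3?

Without the upper bounds there are C(14,3) = 364 ways to split 11 among 4 bins.
Subtract solutions that violate a single cap (substitute x_i' = x_i − (cap_i+1)): x_1 ≥ 4 gives C(10,3) = 120; x_2 ≥ 3 gives C(11,3) = 165; x_3 ≥ 9 gives C(5,3) = 10; x_4 ≥ 4 gives C(10,3) = 120. Together 415.
Add back pairs where two caps are both exceeded: 35 + 0 + 20 + 0 + 35 + 0 = 90.
Subtract triples: 0 + 1 + 0 + 0 = 1.
By inclusion–exclusion the count is 364 − 415 + 90 − 1 = 38.

38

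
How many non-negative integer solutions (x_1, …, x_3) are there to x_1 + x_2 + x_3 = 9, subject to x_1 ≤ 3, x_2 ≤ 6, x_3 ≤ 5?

Ignoring the caps, the number of non-negative solutions to x_1+…+x_3 = 9 is C(11,2) = 55.
Subtract solutions that violate a single cap (substitute x_i' = x_i − (cap_i+1)): x_1 ≥ 4 gives C(7,2) = 21; x_2 ≥ 7 gives C(4,2) = 6; x_3 ≥ 6 gives C(5,2) = 10. Together 37.
No two caps can be exceeded simultaneously, so the pair terms are all 0.
By inclusion–exclusion the count is 55 − 37 + 0 = 18.

18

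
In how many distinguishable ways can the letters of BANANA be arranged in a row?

The 6 letters of BANANA have repeats: A appearing 3 times and N appearing twice.
Dividing 6! = 720 by 3!·2! = 12 for the repeated letters gives 60.

60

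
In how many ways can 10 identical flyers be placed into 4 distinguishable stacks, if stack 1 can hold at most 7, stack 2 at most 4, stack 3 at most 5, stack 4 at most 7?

175

Without the upper bounds there are C(13,3) = 286 ways to split 10 among 4 stacks.
Subtract solutions that violate a single cap (substitute x_i' = x_i − (cap_i+1)): x_1 ≥ 8 gives C(5,3) = 10; x_2 ≥ 5 gives C(8,3) = 56; x_3 ≥ 6 gives C(7,3) = 35; x_4 ≥ 8 gives C(5,3) = 10. Together 111.
No two caps can be exceeded simultaneously, so the pair terms are all 0.
By inclusion–exclusion the count is 286 − 111 + 0 = 175.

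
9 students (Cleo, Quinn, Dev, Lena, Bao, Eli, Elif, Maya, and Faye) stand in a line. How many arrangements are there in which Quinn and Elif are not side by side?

Of the 9! = 362880 arrangements, those with Quinn and Elif adjacent number 2 × 8! = 80640 (treat the pair as a block with 2 internal orders).
So 362880 − 80640 = 282240 arrangements keep them apart.

282240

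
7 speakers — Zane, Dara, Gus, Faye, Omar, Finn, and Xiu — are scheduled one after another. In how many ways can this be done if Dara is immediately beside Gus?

1440

Glue Dara and Gus into one block (2 internal orders), leaving 6 units to arrange in a row.
That gives 2 × 6! = 2 × 720 = 1440.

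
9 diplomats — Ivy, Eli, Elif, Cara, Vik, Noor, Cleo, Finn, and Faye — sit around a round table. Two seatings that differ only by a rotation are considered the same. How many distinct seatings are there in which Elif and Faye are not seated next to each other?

30240

All circular seatings of 9 people number (8)! = 40320.
Those with Elif next to Faye: fuse the pair into one unit and seat 8 units around a circle — 2·(7)! = 10080.
Subtracting, 40320 − 10080 = 30240.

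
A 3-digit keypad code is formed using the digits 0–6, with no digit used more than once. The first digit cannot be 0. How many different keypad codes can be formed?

180

The first digit has 7−1 = 6 choices (anything except 0).
The remaining 2 digits are filled from the other 6 symbols without repetition: 6 × 5 = 30.
Total: 6 × 30 = 180.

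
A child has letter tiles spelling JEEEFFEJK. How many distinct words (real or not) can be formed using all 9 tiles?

3780

The 9 letters of JEEEFFEJK have repeats: E appearing 4 times, F appearing twice, and J appearing twice.
The number of distinct arrangements is 9!/(4!·2!·2!) = 362880/96 = 3780.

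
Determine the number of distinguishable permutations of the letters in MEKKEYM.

630

MEKKEYM has 7 letters with E appearing twice, K appearing twice, and M appearing twice.
The number of distinct arrangements is 7!/(2!·2!·2!) = 5040/8 = 630.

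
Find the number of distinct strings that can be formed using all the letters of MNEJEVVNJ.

The 9 letters of MNEJEVVNJ have repeats: E appearing twice, J appearing twice, N appearing twice, and V appearing twice.
The number of distinct arrangements is 9!/(2!·2!·2!·2!) = 362880/16 = 22680.

22680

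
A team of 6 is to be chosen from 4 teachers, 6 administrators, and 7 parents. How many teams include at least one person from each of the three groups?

Unrestricted: C(17,6) = 12376 ways to pick any 6 of the 17.
Selections missing a whole group: no teachers → C(13,6) = 1716; no administrators → C(11,6) = 462; no parents → C(10,6) = 210.
Add back selections omitting two groups (i.e. drawn from a single group): C(4,6) + C(6,6) + C(7,6) = 8.
By inclusion–exclusion: 12376 − 2388 + 8 = 9996.

9996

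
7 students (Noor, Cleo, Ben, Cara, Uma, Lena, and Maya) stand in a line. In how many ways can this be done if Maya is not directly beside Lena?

3600

Of the 7! = 5040 arrangements, those with Maya and Lena adjacent number 2 × 6! = 1440 (treat the pair as a block with 2 internal orders).
So 5040 − 1440 = 3600 arrangements keep them apart.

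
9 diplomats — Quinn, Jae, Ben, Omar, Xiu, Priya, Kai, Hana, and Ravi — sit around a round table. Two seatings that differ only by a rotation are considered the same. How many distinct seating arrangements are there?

40320

Seat Quinn anywhere (absorbing the rotational symmetry), then permute the other 8: (8)! = 40320.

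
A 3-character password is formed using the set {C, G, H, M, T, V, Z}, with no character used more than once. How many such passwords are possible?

Choose and order 3 of the 7 symbols: the first character has 7 options, the next 6, then 5.
7 × 6 × 5 = 210.

210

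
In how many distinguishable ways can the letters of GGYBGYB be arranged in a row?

210

Letter multiplicities in GGYBGYB: B×2, G×3, Y×2.
The number of distinct arrangements is 7!/(3!·2!·2!) = 5040/24 = 210.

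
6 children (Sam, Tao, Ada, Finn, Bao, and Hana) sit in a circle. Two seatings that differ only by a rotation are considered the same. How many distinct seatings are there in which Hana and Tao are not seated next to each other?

72

Without the restriction there are (5)! = 120 seatings.
Seatings with Hana beside Tao: treat them as a block with 2 internal orders, giving 2 × (4)! = 48.
Subtracting, 120 − 48 = 72.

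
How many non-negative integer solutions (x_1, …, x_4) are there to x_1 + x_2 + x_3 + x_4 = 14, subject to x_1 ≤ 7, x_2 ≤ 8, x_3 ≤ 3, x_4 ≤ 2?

Without the upper bounds there are C(17,3) = 680 ways to split 14 among 4 variables.
Subtract solutions that violate a single cap (substitute x_i' = x_i − (cap_i+1)): x_1 ≥ 8 gives C(9,3) = 84; x_2 ≥ 9 gives C(8,3) = 56; x_3 ≥ 4 gives C(13,3) = 286; x_4 ≥ 3 gives C(14,3) = 364. Together 790.
Add back pairs where two caps are both exceeded: 0 + 10 + 20 + 4 + 10 + 120 = 164.
By inclusion–exclusion the count is 680 − 790 + 164 = 54.

54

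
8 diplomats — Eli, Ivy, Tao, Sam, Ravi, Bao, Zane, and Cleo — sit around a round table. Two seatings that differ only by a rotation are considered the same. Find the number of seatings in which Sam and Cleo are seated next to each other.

Glue Sam and Cleo into a block (2 internal orders). Seating 7 units around a circle gives (6)! arrangements.
So 2 × (6)! = 2 × 720 = 1440.

1440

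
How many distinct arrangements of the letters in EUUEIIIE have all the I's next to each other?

Treat the 3 copies of I as a single block. The multiset to arrange is then {III, E, E, E, U, U}, 6 items in all.
That gives (6)!/(3!·2!) = 60 arrangements.

60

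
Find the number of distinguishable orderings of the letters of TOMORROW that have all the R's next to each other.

840

Treat the 2 copies of R as a single block. The multiset to arrange is then {RR, M, O, O, O, T, W}, 7 items in all.
That gives (7)!/(3!) = 840 arrangements.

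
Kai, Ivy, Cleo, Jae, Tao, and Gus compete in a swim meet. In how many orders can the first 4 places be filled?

360

This is an ordered selection of 4 from 6: P(6,4).
That gives 6 × 5 × 4 × 3 = 360.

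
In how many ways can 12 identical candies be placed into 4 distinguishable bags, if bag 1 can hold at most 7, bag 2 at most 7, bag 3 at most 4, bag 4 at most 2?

88

Without the upper bounds there are C(15,3) = 455 ways to split 12 among 4 bags.
Subtract solutions that violate a single cap (substitute x_i' = x_i − (cap_i+1)): x_1 ≥ 8 gives C(7,3) = 35; x_2 ≥ 8 gives C(7,3) = 35; x_3 ≥ 5 gives C(10,3) = 120; x_4 ≥ 3 gives C(12,3) = 220. Together 410.
Add back pairs where two caps are both exceeded: 0 + 0 + 4 + 0 + 4 + 35 = 43.
By inclusion–exclusion the count is 455 − 410 + 43 = 88.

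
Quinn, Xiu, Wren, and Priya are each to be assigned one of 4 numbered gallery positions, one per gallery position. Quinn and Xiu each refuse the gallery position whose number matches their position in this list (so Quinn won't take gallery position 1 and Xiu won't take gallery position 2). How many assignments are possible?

Let Aᵢ (for i ∈ {1, 2}) be the placements that put person i in their forbidden gallery position. Any j of these fix j positions, leaving (4−j)! ways to fill the rest, and there are C(2,j) ways to pick which j.
By inclusion–exclusion, the number of valid placements is Σ_{j=0}^{2} (−1)^j C(2,j)·(4−j)!.
Computing: 24 − 12 + 2 = 14.

14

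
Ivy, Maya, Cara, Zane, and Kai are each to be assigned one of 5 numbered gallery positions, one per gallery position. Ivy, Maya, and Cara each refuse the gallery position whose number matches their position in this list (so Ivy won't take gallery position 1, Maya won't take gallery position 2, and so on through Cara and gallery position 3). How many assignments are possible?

Let Aᵢ (for i ∈ {1, 2, 3}) be the placements that put person i in their forbidden gallery position. Any j of these fix j positions, leaving (5−j)! ways to fill the rest, and there are C(3,j) ways to pick which j.
By inclusion–exclusion, the number of valid placements is Σ_{j=0}^{3} (−1)^j C(3,j)·(5−j)!.
Computing: 120 − 72 + 18 − 2 = 64.

64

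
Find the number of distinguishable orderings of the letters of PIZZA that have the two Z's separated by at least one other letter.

There are 5!/(2!) = 60 arrangements of PIZZA in total.
If the two Z's are adjacent, glue them into one block, leaving 4 items to arrange: (4)! = 24 ways.
Subtracting, 60 − 24 = 36 arrangements keep the Z's apart.

36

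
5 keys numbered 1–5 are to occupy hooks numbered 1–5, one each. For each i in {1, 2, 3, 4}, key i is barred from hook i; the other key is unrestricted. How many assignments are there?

Let Aᵢ (for 1 ≤ i ≤ 4) be the placements that put key i in its forbidden hook. Any j of these fix j positions, leaving (5−j)! ways to fill the rest, and there are C(4,j) ways to pick which j.
By inclusion–exclusion, the number of valid placements is Σ_{j=0}^{4} (−1)^j C(4,j)·(5−j)!.
Computing: 120 − 96 + 36 − 8 + 1 = 53.

53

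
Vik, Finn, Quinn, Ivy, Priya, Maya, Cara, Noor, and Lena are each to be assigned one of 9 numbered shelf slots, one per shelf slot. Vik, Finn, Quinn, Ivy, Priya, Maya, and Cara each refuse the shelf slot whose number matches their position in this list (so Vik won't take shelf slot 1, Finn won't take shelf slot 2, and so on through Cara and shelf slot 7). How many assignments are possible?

Let Aᵢ (for 1 ≤ i ≤ 7) be the placements that put person i in their forbidden shelf slot. Any j of these fix j positions, leaving (9−j)! ways to fill the rest, and there are C(7,j) ways to pick which j.
By inclusion–exclusion, the number of valid placements is Σ_{j=0}^{7} (−1)^j C(7,j)·(9−j)!.
Computing: 362880 − 282240 + 105840 − 25200 + 4200 − 504 + 42 − 2 = 165016.

165016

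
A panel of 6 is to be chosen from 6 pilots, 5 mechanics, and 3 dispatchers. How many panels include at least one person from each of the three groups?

2430

Total 6-person selections from all 14: C(14,6) = 3003.
Selections missing a whole group: no pilots → C(8,6) = 28; no mechanics → C(9,6) = 84; no dispatchers → C(11,6) = 462.
Add back selections omitting two groups (i.e. drawn from a single group): C(6,6) + C(5,6) + C(3,6) = 1.
By inclusion–exclusion: 3003 − 574 + 1 = 2430.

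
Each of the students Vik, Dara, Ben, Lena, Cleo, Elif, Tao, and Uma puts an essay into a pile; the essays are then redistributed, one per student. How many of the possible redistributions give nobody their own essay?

14833

Count assignments avoiding every fixed point. For any j of the 8 students fixed to their own essay, the other 8−j can be arranged in (8−j)! ways.
By inclusion–exclusion this is Σ_{j=0}^{8} (−1)^j C(8,j)·(8−j)!.
Computing: 40320 − 40320 + 20160 − 6720 + 1680 − 336 + 56 − 8 + 1 = 14833.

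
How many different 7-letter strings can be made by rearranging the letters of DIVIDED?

420

DIVIDED has 7 letters with D appearing 3 times and I appearing twice.
Dividing 7! = 5040 by 3!·2! = 12 for the repeated letters gives 420.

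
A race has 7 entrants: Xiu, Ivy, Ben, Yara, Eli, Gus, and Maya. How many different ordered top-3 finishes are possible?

There are 7 choices for 1st place, 6 for 2nd, and 5 for 3rd.
That gives 7 × 6 × 5 = 210.

210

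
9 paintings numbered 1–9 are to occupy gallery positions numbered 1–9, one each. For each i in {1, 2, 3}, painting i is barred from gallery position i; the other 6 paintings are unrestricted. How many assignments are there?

Let Aᵢ (for i ∈ {1, 2, 3}) be the placements that put painting i in its forbidden gallery position. Any j of these fix j positions, leaving (9−j)! ways to fill the rest, and there are C(3,j) ways to pick which j.
By inclusion–exclusion, the number of valid placements is Σ_{j=0}^{3} (−1)^j C(3,j)·(9−j)!.
Computing: 362880 − 120960 + 15120 − 720 = 256320.

256320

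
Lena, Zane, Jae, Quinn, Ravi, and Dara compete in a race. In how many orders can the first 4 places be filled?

360

There are 6 choices for 1st place, 5 for 2nd, and so on down to 3 for position 4.
That gives 6 × 5 × 4 × 3 = 360.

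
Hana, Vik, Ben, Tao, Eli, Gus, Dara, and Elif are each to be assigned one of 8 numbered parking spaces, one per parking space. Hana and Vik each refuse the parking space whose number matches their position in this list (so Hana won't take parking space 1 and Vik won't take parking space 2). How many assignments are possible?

Let Aᵢ (for i ∈ {1, 2}) be the placements that put person i in their forbidden parking space. Any j of these fix j positions, leaving (8−j)! ways to fill the rest, and there are C(2,j) ways to pick which j.
By inclusion–exclusion, the number of valid placements is Σ_{j=0}^{2} (−1)^j C(2,j)·(8−j)!.
Computing: 40320 − 10080 + 720 = 30960.

30960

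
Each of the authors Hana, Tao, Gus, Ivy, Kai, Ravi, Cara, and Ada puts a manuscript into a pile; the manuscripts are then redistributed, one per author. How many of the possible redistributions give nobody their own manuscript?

Let Aᵢ be the assignments in which author i gets their own manuscript. We want the size of the complement of A₁∪…∪A_8.
By inclusion–exclusion this is Σ_{j=0}^{8} (−1)^j C(8,j)·(8−j)!.
Computing: 40320 − 40320 + 20160 − 6720 + 1680 − 336 + 56 − 8 + 1 = 14833.

14833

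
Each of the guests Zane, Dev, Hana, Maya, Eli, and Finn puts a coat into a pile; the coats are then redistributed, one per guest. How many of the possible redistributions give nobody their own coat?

Count assignments avoiding every fixed point. For any j of the 6 guests fixed to their own coat, the other 6−j can be arranged in (6−j)! ways.
By inclusion–exclusion this is Σ_{j=0}^{6} (−1)^j C(6,j)·(6−j)!.
Computing: 720 − 720 + 360 − 120 + 30 − 6 + 1 = 265.

265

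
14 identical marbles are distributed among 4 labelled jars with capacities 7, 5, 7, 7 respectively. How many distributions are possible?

266

Ignoring the caps, the number of non-negative solutions to x_1+…+x_4 = 14 is C(17,3) = 680.
Subtract solutions that violate a single cap (substitute x_i' = x_i − (cap_i+1)): x_1 ≥ 8 gives C(9,3) = 84; x_2 ≥ 6 gives C(11,3) = 165; x_3 ≥ 8 gives C(9,3) = 84; x_4 ≥ 8 gives C(9,3) = 84. Together 417.
Add back pairs where two caps are both exceeded: 1 + 0 + 0 + 1 + 1 + 0 = 3.
By inclusion–exclusion the count is 680 − 417 + 3 = 266.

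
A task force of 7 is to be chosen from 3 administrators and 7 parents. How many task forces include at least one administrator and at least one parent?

With no constraint there are C(10,7) = 120 possible selections.
Subtract selections that omit an entire group: no administrators → C(7,7) = 1; no parents → C(3,7) = 0.
Both groups omitted at once is impossible, so 120 − 1 = 119.

119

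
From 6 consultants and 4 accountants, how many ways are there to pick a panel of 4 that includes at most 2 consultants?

115

Split by how many consultants are chosen (0 through 2).
Sum: C(6,0)·C(4,4) + C(6,1)·C(4,3) + C(6,2)·C(4,2) = 1 + 24 + 90 = 115.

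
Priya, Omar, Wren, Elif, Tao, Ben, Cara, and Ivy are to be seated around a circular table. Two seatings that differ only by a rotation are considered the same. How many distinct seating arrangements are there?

Around a circle, 8 distinct people have 8!/8 = (7)! = 5040 rotationally distinct seatings.

5040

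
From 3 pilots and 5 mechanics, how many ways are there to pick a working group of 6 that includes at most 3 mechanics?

10

Split by how many mechanics are chosen (0 through 3).
Sum: C(5,0)·C(3,6) + C(5,1)·C(3,5) + C(5,2)·C(3,4) + C(5,3)·C(3,3) = 0 + 0 + 0 + 10 = 10.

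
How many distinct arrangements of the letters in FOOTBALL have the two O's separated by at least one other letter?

Total arrangements of FOOTBALL: 8!/(2!·2!) = 10080.
Arrangements with the O's together: treat OO as one letter, giving (7)!/(2!) = 2520.
Hence 10080 − 2520 = 7560.

7560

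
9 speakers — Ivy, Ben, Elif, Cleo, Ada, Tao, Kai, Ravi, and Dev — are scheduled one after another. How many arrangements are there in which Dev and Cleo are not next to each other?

There are 9! = 362880 arrangements in all. If Dev and Cleo are adjacent, merging them into one block gives 2·(8)! = 80640 arrangements.
Complementary counting: 362880 − 80640 = 282240.

282240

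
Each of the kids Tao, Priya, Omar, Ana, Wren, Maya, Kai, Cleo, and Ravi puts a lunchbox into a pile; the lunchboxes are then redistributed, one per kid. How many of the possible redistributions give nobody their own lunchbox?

This is the derangement count D_9: permutations of 9 items with no fixed point.
By inclusion–exclusion this is Σ_{j=0}^{9} (−1)^j C(9,j)·(9−j)!.
Computing: 362880 − 362880 + 181440 − 60480 + 15120 − 3024 + 504 − 72 + 9 − 1 = 133496.

133496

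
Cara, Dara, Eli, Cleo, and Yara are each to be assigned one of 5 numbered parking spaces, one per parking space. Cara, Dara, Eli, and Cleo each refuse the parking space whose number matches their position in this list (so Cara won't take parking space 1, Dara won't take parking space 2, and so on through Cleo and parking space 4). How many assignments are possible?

53

Let Aᵢ (for 1 ≤ i ≤ 4) be the placements that put person i in their forbidden parking space. Any j of these fix j positions, leaving (5−j)! ways to fill the rest, and there are C(4,j) ways to pick which j.
By inclusion–exclusion, the number of valid placements is Σ_{j=0}^{4} (−1)^j C(4,j)·(5−j)!.
Computing: 120 − 96 + 36 − 8 + 1 = 53.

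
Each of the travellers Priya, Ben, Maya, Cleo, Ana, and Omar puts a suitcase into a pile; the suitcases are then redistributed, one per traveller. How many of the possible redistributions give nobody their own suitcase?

265

Count assignments avoiding every fixed point. For any j of the 6 travellers fixed to their own suitcase, the other 6−j can be arranged in (6−j)! ways.
By inclusion–exclusion this is Σ_{j=0}^{6} (−1)^j C(6,j)·(6−j)!.
Computing: 720 − 720 + 360 − 120 + 30 − 6 + 1 = 265.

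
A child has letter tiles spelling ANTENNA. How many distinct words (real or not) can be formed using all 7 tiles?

Letter multiplicities in ANTENNA: A×2, E×1, N×3, T×1.
Dividing 7! = 5040 by 3!·2! = 12 for the repeated letters gives 420.

420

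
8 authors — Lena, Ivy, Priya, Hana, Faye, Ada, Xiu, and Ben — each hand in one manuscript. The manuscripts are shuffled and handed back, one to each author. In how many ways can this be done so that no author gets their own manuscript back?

14833

Let Aᵢ be the assignments in which author i gets their own manuscript. We want the size of the complement of A₁∪…∪A_8.
By inclusion–exclusion this is Σ_{j=0}^{8} (−1)^j C(8,j)·(8−j)!.
Computing: 40320 − 40320 + 20160 − 6720 + 1680 − 336 + 56 − 8 + 1 = 14833.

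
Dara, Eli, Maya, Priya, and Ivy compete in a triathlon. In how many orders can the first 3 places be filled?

There are 5 choices for 1st place, 4 for 2nd, and 3 for 3rd.
That gives 5 × 4 × 3 = 60.

60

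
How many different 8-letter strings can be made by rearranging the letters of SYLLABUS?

SYLLABUS has 8 letters with L appearing twice and S appearing twice.
Dividing 8! = 40320 by 2!·2! = 4 for the repeated letters gives 10080.

10080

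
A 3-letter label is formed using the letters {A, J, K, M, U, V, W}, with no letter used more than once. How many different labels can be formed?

210

Choose and order 3 of the 7 symbols: the first letter has 7 options, the next 6, then 5.
7 × 6 × 5 = 210.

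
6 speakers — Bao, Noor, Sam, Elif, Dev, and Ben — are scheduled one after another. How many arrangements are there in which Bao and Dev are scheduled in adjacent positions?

240

Place the 4 others and the Bao-Dev pair as 5 objects in a line; the pair has 2 internal arrangements.
That gives 2 × 5! = 2 × 120 = 240.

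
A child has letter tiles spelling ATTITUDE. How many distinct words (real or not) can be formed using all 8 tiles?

6720

The 8 letters of ATTITUDE have repeats: T appearing 3 times.
Dividing 8! = 40320 by 3! = 6 for the repeated letters gives 6720.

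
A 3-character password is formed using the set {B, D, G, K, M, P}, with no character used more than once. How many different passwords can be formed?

With no repetition, fill the 3 characters in order: 6 choices, then 5, down to 4.
That product is 6 × 5 × 4 = 120.

120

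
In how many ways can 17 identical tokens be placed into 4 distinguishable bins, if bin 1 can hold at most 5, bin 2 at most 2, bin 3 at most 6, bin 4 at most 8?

By stars and bars, unrestricted non-negative solutions to x_1+…+x_4 = 17 number C(17+3,3) = 1140.
Subtract solutions that violate a single cap (substitute x_i' = x_i − (cap_i+1)): x_1 ≥ 6 gives C(14,3) = 364; x_2 ≥ 3 gives C(17,3) = 680; x_3 ≥ 7 gives C(13,3) = 286; x_4 ≥ 9 gives C(11,3) = 165. Together 1495.
Add back pairs where two caps are both exceeded: 165 + 35 + 10 + 120 + 56 + 4 = 390.
Subtract triples: 4 + 0 + 0 + 0 = 4.
By inclusion–exclusion the count is 1140 − 1495 + 390 − 4 = 31.

31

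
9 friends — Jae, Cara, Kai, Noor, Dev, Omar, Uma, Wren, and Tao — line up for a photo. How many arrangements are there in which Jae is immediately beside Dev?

Treat {Jae, Dev} as a single unit. There are 8 units to order, and the pair itself can be ordered 2 ways.
So the count is 2·(8)! = 80640.

80640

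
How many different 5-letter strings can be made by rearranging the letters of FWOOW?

30

Letter multiplicities in FWOOW: F×1, O×2, W×2.
So there are 5! / (2!·2!) = 30 distinguishable arrangements.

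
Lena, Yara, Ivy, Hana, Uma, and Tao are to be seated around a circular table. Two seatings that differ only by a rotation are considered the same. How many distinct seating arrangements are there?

120

Seat Lena anywhere (absorbing the rotational symmetry), then permute the other 5: (5)! = 120.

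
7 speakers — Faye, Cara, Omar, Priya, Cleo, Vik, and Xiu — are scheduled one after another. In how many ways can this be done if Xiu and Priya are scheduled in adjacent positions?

1440

Glue Xiu and Priya into one block (2 internal orders), leaving 6 units to arrange in a row.
So the count is 2·(6)! = 1440.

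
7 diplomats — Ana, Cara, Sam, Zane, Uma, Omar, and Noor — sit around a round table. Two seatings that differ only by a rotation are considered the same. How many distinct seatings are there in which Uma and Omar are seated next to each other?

Glue Uma and Omar into a block (2 internal orders). Seating 6 units around a circle gives (5)! arrangements.
So 2 × (5)! = 2 × 120 = 240.

240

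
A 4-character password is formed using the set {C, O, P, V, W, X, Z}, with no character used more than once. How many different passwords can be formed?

840

Choose and order 4 of the 7 symbols: the first character has 7 options, the next 6, then 5, 4.
That product is 7 × 6 × 5 × 4 = 840.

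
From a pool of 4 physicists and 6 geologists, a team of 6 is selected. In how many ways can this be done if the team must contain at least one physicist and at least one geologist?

Total 6-person selections from all 10: C(10,6) = 210.
Selections missing a whole group: no physicists → C(6,6) = 1; no geologists → C(4,6) = 0.
Both groups omitted at once is impossible, so 210 − 1 = 209.

209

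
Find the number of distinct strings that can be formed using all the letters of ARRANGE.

The 7 letters of ARRANGE have repeats: A appearing twice and R appearing twice.
Dividing 7! = 5040 by 2!·2! = 4 for the repeated letters gives 1260.

1260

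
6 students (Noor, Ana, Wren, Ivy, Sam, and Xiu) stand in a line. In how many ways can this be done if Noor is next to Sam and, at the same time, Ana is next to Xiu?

Treat {Noor,Sam} as one block (2 orders) and {Ana,Xiu} as another (2 orders).
That leaves 4 units to arrange: 2 × 2 × 4! = 4 × 24 = 96.

96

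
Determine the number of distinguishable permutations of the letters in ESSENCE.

420

Letter multiplicities in ESSENCE: C×1, E×3, N×1, S×2.
Dividing 7! = 5040 by 3!·2! = 12 for the repeated letters gives 420.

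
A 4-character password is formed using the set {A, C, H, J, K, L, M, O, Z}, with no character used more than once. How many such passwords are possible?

This is a permutation of 4 out of 9: P(9,4) = 9!/5!.
That product is 9 × 8 × 7 × 6 = 3024.

3024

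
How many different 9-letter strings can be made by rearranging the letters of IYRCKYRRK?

15120

The 9 letters of IYRCKYRRK have repeats: K appearing twice, R appearing 3 times, and Y appearing twice.
The number of distinct arrangements is 9!/(3!·2!·2!) = 362880/24 = 15120.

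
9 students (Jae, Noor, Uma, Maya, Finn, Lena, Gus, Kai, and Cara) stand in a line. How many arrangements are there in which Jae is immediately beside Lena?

80640

Place the 7 others and the Jae-Lena pair as 8 objects in a line; the pair has 2 internal arrangements.
That gives 2 × 8! = 2 × 40320 = 80640.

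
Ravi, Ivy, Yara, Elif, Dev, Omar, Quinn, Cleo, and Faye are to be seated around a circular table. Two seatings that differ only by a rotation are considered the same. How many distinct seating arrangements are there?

Around a circle, 9 distinct people have 9!/9 = (8)! = 40320 rotationally distinct seatings.

40320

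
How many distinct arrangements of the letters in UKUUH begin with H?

4

Fix H in the first position and arrange the remaining 4 letters.
Those 4 letters have U appearing 3 times, giving (4)!/(3!) = 4.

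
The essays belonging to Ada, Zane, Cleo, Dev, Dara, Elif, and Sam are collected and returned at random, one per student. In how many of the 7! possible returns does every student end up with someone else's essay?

Count assignments avoiding every fixed point. For any j of the 7 students fixed to their own essay, the other 7−j can be arranged in (7−j)! ways.
By inclusion–exclusion this is Σ_{j=0}^{7} (−1)^j C(7,j)·(7−j)!.
Computing: 5040 − 5040 + 2520 − 840 + 210 − 42 + 7 − 1 = 1854.

1854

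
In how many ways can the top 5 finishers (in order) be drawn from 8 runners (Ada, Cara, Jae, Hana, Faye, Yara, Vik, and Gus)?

This is an ordered selection of 5 from 8: P(8,5).
That gives 8 × 7 × 6 × 5 × 4 = 6720.

6720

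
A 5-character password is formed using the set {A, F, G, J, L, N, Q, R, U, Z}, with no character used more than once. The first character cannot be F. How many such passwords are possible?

27216

The first character has 10−1 = 9 choices (anything except F).
The remaining 4 characters are filled from the other 9 symbols without repetition: 9 × 8 × 7 × 6 = 3024.
Total: 9 × 3024 = 27216.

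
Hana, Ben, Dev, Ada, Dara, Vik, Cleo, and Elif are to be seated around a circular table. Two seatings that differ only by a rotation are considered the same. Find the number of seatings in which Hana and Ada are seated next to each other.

Glue Hana and Ada into a block (2 internal orders). Seating 7 units around a circle gives (6)! arrangements.
So 2 × (6)! = 2 × 720 = 1440.

1440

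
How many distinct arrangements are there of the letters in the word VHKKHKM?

420

Letter multiplicities in VHKKHKM: H×2, K×3, M×1, V×1.
The number of distinct arrangements is 7!/(3!·2!) = 5040/12 = 420.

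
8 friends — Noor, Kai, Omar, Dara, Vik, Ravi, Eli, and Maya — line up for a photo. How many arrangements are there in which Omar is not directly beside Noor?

30240

Of the 8! = 40320 arrangements, those with Omar and Noor adjacent number 2 × 7! = 10080 (treat the pair as a block with 2 internal orders).
Complementary counting: 40320 − 10080 = 30240.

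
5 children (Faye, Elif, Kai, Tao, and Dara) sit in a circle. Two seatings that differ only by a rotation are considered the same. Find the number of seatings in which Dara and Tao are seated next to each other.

12

Treat {Dara, Tao} as one unit (2 internal orders) and seat the resulting 4 units around the table: (3)! circular arrangements.
So 2 × (3)! = 2 × 6 = 12.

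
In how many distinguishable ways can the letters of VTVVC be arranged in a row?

VTVVC has 5 letters with V appearing 3 times.
The number of distinct arrangements is 5!/(3!) = 120/6 = 20.

20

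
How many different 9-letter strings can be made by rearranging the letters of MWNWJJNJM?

The 9 letters of MWNWJJNJM have repeats: J appearing 3 times, M appearing twice, N appearing twice, and W appearing twice.
Dividing 9! = 362880 by 3!·2!·2!·2! = 48 for the repeated letters gives 7560.

7560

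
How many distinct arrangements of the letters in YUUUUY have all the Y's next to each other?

Treat the 2 copies of Y as a single block. The multiset to arrange is then {YY, U, U, U, U}, 5 items in all.
That gives (5)!/(4!) = 5 arrangements.

5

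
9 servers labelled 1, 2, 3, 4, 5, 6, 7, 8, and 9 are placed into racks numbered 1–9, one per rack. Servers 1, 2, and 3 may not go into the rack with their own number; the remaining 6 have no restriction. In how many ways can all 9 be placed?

256320

Let Aᵢ (for i ∈ {1, 2, 3}) be the placements that put server i in its forbidden rack. Any j of these fix j positions, leaving (9−j)! ways to fill the rest, and there are C(3,j) ways to pick which j.
By inclusion–exclusion, the number of valid placements is Σ_{j=0}^{3} (−1)^j C(3,j)·(9−j)!.
Computing: 362880 − 120960 + 15120 − 720 = 256320.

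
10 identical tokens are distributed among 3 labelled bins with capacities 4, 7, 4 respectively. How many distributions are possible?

By stars and bars, unrestricted non-negative solutions to x_1+…+x_3 = 10 number C(10+2,2) = 66.
Subtract solutions that violate a single cap (substitute x_i' = x_i − (cap_i+1)): x_1 ≥ 5 gives C(7,2) = 21; x_2 ≥ 8 gives C(4,2) = 6; x_3 ≥ 5 gives C(7,2) = 21. Together 48.
Add back pairs where two caps are both exceeded: 0 + 1 + 0 = 1.
By inclusion–exclusion the count is 66 − 48 + 1 = 19.

19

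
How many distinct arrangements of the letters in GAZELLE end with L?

360

With the last slot taken by L, it remains to arrange the other 6 letters (GAZELE).
Those 6 letters have E appearing twice, giving (6)!/(2!) = 360.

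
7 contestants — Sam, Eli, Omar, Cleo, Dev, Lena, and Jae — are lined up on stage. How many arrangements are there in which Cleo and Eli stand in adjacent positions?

Place the 5 others and the Cleo-Eli pair as 6 objects in a line; the pair has 2 internal arrangements.
That gives 2 × 6! = 2 × 720 = 1440.

1440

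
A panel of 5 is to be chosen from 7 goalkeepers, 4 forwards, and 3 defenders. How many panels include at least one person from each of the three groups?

1288

Unrestricted: C(14,5) = 2002 ways to pick any 5 of the 14.
Subtract selections that omit an entire group: no goalkeepers → C(7,5) = 21; no forwards → C(10,5) = 252; no defenders → C(11,5) = 462.
Add back selections omitting two groups (i.e. drawn from a single group): C(7,5) + C(4,5) + C(3,5) = 21.
By inclusion–exclusion: 2002 − 735 + 21 = 1288.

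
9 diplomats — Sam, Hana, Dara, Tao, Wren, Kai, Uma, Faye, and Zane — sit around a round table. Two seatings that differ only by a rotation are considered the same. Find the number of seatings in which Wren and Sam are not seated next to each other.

30240

All circular seatings of 9 people number (8)! = 40320.
Those with Wren next to Sam: fuse the pair into one unit and seat 8 units around a circle — 2·(7)! = 10080.
Subtracting, 40320 − 10080 = 30240.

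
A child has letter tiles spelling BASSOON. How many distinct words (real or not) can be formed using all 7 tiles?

1260

BASSOON has 7 letters with O appearing twice and S appearing twice.
So there are 7! / (2!·2!) = 1260 distinguishable arrangements.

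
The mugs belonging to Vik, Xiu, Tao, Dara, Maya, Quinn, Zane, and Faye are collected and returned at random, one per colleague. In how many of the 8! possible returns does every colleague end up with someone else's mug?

14833

Let Aᵢ be the assignments in which colleague i gets their own mug. We want the size of the complement of A₁∪…∪A_8.
By inclusion–exclusion this is Σ_{j=0}^{8} (−1)^j C(8,j)·(8−j)!.
Computing: 40320 − 40320 + 20160 − 6720 + 1680 − 336 + 56 − 8 + 1 = 14833.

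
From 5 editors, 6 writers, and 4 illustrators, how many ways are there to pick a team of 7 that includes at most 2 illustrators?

4950

Split by how many illustrators are chosen (0 through 2).
Sum: C(4,0)·C(11,7) + C(4,1)·C(11,6) + C(4,2)·C(11,5) = 330 + 1848 + 2772 = 4950.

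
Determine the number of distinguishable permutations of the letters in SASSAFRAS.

2520

SASSAFRAS has 9 letters with A appearing 3 times and S appearing 4 times.
So there are 9! / (4!·3!) = 2520 distinguishable arrangements.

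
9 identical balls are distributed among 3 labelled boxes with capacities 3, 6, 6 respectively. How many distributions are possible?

22

Without the upper bounds there are C(11,2) = 55 ways to split 9 among 3 boxes.
Subtract solutions that violate a single cap (substitute x_i' = x_i − (cap_i+1)): x_1 ≥ 4 gives C(7,2) = 21; x_2 ≥ 7 gives C(4,2) = 6; x_3 ≥ 7 gives C(4,2) = 6. Together 33.
No two caps can be exceeded simultaneously, so the pair terms are all 0.
By inclusion–exclusion the count is 55 − 33 + 0 = 22.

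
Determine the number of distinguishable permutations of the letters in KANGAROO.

The 8 letters of KANGAROO have repeats: A appearing twice and O appearing twice.
Dividing 8! = 40320 by 2!·2! = 4 for the repeated letters gives 10080.

10080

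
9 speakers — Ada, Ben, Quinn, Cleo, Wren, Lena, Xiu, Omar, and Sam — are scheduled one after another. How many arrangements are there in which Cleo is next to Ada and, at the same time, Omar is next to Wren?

Treat {Cleo,Ada} as one block (2 orders) and {Omar,Wren} as another (2 orders).
That leaves 7 units to arrange: 2 × 2 × 7! = 4 × 5040 = 20160.

20160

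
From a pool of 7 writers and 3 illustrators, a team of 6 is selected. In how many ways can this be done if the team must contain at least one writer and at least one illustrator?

Total 6-person selections from all 10: C(10,6) = 210.
Selections missing a whole group: no writers → C(3,6) = 0; no illustrators → C(7,6) = 7.
Both groups omitted at once is impossible, so 210 − 7 = 203.

203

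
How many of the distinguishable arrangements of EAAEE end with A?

4

Fix A in the last position and arrange the remaining 4 letters.
Those 4 letters have E appearing 3 times, giving (4)!/(3!) = 4.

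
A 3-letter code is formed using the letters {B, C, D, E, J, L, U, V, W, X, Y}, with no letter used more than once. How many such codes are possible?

This is a permutation of 3 out of 11: P(11,3) = 11!/8!.
11 × 10 × 9 = 990.

990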